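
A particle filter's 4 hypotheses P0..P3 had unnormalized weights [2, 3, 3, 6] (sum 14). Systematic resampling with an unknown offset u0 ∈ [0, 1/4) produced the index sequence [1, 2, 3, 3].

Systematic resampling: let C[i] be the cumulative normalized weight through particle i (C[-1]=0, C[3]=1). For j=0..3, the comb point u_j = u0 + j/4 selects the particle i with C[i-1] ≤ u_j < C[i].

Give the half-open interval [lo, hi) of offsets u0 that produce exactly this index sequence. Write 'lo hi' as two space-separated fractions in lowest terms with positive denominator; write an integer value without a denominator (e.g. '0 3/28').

C = [1/7, 5/14, 4/7, 1]
j=0 picked index 1: u0 ∈ [1/7, 5/14)
j=1 picked index 2: u0 ∈ [3/28, 9/28)
j=2 picked index 3: u0 ∈ [1/14, 1/2)
j=3 picked index 3: u0 ∈ [-5/28, 1/4)
intersection: [1/7, 1/4)

1/7 1/4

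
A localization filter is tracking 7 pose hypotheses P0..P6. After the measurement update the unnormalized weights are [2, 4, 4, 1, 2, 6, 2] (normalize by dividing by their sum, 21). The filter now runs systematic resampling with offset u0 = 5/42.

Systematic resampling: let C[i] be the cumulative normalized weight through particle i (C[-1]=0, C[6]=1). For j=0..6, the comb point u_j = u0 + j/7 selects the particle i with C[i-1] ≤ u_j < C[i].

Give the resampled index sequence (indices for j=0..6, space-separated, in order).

C = [2/21, 2/7, 10/21, 11/21, 13/21, 19/21, 1]
j=0: u_0=5/42 ∈ [2/21, 2/7) → index 1
j=1: u_1=11/42 ∈ [2/21, 2/7) → index 1
j=2: u_2=17/42 ∈ [2/7, 10/21) → index 2
j=3: u_3=23/42 ∈ [11/21, 13/21) → index 4
j=4: u_4=29/42 ∈ [13/21, 19/21) → index 5
j=5: u_5=5/6 ∈ [13/21, 19/21) → index 5
j=6: u_6=41/42 ∈ [19/21, 1) → index 6

1 1 2 4 5 5 6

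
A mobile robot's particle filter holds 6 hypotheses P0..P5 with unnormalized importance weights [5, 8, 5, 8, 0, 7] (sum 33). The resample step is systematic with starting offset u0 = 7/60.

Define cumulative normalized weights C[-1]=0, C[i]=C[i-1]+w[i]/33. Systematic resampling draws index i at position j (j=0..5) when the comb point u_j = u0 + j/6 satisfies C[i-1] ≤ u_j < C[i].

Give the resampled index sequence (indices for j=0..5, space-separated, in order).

0 1 2 3 3 5

C = [5/33, 13/33, 6/11, 26/33, 26/33, 1]
j=0: u_0=7/60 ∈ [0, 5/33) → index 0
j=1: u_1=17/60 ∈ [5/33, 13/33) → index 1
j=2: u_2=9/20 ∈ [13/33, 6/11) → index 2
j=3: u_3=37/60 ∈ [6/11, 26/33) → index 3
j=4: u_4=47/60 ∈ [6/11, 26/33) → index 3
j=5: u_5=19/20 ∈ [26/33, 1) → index 5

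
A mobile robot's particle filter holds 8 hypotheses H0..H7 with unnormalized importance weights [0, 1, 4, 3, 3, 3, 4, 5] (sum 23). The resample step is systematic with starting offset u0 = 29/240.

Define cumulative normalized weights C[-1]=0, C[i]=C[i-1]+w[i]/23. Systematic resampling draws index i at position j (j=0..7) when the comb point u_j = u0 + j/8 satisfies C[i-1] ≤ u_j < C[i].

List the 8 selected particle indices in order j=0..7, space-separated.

2 3 4 5 6 6 7 7

C = [0, 1/23, 5/23, 8/23, 11/23, 14/23, 18/23, 1]
j=0: u_0=29/240 ∈ [1/23, 5/23) → index 2
j=1: u_1=59/240 ∈ [5/23, 8/23) → index 3
j=2: u_2=89/240 ∈ [8/23, 11/23) → index 4
j=3: u_3=119/240 ∈ [11/23, 14/23) → index 5
j=4: u_4=149/240 ∈ [14/23, 18/23) → index 6
j=5: u_5=179/240 ∈ [14/23, 18/23) → index 6
j=6: u_6=209/240 ∈ [18/23, 1) → index 7
j=7: u_7=239/240 ∈ [18/23, 1) → index 7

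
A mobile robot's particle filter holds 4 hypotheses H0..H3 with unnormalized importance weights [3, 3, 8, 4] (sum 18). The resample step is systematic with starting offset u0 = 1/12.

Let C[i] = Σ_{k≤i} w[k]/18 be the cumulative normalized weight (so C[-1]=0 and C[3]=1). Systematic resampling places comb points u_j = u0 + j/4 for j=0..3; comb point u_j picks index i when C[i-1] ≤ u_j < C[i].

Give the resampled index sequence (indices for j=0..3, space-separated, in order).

0 2 2 3

C = [1/6, 1/3, 7/9, 1]
j=0: u_0=1/12 ∈ [0, 1/6) → index 0
j=1: u_1=1/3 ∈ [1/3, 7/9) → index 2
j=2: u_2=7/12 ∈ [1/3, 7/9) → index 2
j=3: u_3=5/6 ∈ [7/9, 1) → index 3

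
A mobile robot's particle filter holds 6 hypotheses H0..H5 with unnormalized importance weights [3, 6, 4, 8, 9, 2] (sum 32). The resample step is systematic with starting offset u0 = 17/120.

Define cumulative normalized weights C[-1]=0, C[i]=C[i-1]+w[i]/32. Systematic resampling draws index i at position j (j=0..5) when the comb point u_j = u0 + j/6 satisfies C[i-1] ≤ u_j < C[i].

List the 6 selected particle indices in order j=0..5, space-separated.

1 2 3 3 4 5

C = [3/32, 9/32, 13/32, 21/32, 15/16, 1]
j=0: u_0=17/120 ∈ [3/32, 9/32) → index 1
j=1: u_1=37/120 ∈ [9/32, 13/32) → index 2
j=2: u_2=19/40 ∈ [13/32, 21/32) → index 3
j=3: u_3=77/120 ∈ [13/32, 21/32) → index 3
j=4: u_4=97/120 ∈ [21/32, 15/16) → index 4
j=5: u_5=39/40 ∈ [15/16, 1) → index 5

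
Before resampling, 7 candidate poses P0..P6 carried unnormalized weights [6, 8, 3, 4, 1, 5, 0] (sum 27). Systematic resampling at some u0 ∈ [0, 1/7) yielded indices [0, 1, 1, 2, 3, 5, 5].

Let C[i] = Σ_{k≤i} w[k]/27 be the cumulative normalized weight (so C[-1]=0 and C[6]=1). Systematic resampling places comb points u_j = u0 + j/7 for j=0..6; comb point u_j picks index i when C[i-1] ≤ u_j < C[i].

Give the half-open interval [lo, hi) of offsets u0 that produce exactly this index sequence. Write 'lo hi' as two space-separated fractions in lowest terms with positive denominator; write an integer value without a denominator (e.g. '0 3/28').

19/189 1/7

C = [2/9, 14/27, 17/27, 7/9, 22/27, 1, 1]
j=0 picked index 0: u0 ∈ [0, 2/9)
j=1 picked index 1: u0 ∈ [5/63, 71/189)
j=2 picked index 1: u0 ∈ [-4/63, 44/189)
j=3 picked index 2: u0 ∈ [17/189, 38/189)
j=4 picked index 3: u0 ∈ [11/189, 13/63)
j=5 picked index 5: u0 ∈ [19/189, 2/7)
j=6 picked index 5: u0 ∈ [-8/189, 1/7)
intersection: [19/189, 1/7)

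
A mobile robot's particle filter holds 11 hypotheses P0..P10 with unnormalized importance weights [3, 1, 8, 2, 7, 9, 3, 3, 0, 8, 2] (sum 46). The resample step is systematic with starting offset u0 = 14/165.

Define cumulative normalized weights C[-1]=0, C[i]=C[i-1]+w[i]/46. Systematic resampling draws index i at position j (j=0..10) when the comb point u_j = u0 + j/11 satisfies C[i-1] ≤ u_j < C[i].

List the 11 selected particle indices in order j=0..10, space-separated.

1 2 3 4 4 5 5 7 9 9 10

C = [3/46, 2/23, 6/23, 7/23, 21/46, 15/23, 33/46, 18/23, 18/23, 22/23, 1]
j=0: u_0=14/165 ∈ [3/46, 2/23) → index 1
j=1: u_1=29/165 ∈ [2/23, 6/23) → index 2
j=2: u_2=4/15 ∈ [6/23, 7/23) → index 3
j=3: u_3=59/165 ∈ [7/23, 21/46) → index 4
j=4: u_4=74/165 ∈ [7/23, 21/46) → index 4
j=5: u_5=89/165 ∈ [21/46, 15/23) → index 5
j=6: u_6=104/165 ∈ [21/46, 15/23) → index 5
j=7: u_7=119/165 ∈ [33/46, 18/23) → index 7
j=8: u_8=134/165 ∈ [18/23, 22/23) → index 9
j=9: u_9=149/165 ∈ [18/23, 22/23) → index 9
j=10: u_10=164/165 ∈ [22/23, 1) → index 10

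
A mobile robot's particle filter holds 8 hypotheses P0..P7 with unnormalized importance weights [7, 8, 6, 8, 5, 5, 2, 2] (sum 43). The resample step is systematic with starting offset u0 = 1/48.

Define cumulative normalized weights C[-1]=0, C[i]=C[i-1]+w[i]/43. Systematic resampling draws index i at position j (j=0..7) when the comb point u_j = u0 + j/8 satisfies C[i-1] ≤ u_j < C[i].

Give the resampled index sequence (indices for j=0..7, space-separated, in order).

C = [7/43, 15/43, 21/43, 29/43, 34/43, 39/43, 41/43, 1]
j=0: u_0=1/48 ∈ [0, 7/43) → index 0
j=1: u_1=7/48 ∈ [0, 7/43) → index 0
j=2: u_2=13/48 ∈ [7/43, 15/43) → index 1
j=3: u_3=19/48 ∈ [15/43, 21/43) → index 2
j=4: u_4=25/48 ∈ [21/43, 29/43) → index 3
j=5: u_5=31/48 ∈ [21/43, 29/43) → index 3
j=6: u_6=37/48 ∈ [29/43, 34/43) → index 4
j=7: u_7=43/48 ∈ [34/43, 39/43) → index 5

0 0 1 2 3 3 4 5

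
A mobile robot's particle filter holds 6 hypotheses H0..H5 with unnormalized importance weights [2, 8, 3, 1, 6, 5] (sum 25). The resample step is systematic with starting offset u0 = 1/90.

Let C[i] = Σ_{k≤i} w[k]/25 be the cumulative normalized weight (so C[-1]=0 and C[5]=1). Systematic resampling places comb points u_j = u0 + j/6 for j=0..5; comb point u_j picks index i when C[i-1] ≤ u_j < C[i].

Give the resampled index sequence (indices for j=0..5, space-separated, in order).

0 1 1 2 4 5

C = [2/25, 2/5, 13/25, 14/25, 4/5, 1]
j=0: u_0=1/90 ∈ [0, 2/25) → index 0
j=1: u_1=8/45 ∈ [2/25, 2/5) → index 1
j=2: u_2=31/90 ∈ [2/25, 2/5) → index 1
j=3: u_3=23/45 ∈ [2/5, 13/25) → index 2
j=4: u_4=61/90 ∈ [14/25, 4/5) → index 4
j=5: u_5=38/45 ∈ [4/5, 1) → index 5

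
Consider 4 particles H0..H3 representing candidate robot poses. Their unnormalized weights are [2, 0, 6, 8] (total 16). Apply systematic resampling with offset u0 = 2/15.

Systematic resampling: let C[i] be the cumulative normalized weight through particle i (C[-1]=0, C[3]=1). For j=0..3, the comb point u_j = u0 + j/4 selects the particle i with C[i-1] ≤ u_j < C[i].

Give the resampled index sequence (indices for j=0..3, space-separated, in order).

2 2 3 3

C = [1/8, 1/8, 1/2, 1]
j=0: u_0=2/15 ∈ [1/8, 1/2) → index 2
j=1: u_1=23/60 ∈ [1/8, 1/2) → index 2
j=2: u_2=19/30 ∈ [1/2, 1) → index 3
j=3: u_3=53/60 ∈ [1/2, 1) → index 3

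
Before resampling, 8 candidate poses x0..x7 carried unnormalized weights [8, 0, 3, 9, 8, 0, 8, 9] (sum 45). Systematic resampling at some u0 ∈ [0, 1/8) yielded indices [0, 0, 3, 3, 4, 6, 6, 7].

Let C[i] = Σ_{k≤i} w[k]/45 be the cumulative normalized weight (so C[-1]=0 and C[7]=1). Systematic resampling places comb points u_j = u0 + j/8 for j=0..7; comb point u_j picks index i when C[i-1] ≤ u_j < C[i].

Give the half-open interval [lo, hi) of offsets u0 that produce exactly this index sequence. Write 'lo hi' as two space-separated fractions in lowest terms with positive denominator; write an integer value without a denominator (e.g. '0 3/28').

C = [8/45, 8/45, 11/45, 4/9, 28/45, 28/45, 4/5, 1]
j=0 picked index 0: u0 ∈ [0, 8/45)
j=1 picked index 0: u0 ∈ [-1/8, 19/360)
j=2 picked index 3: u0 ∈ [-1/180, 7/36)
j=3 picked index 3: u0 ∈ [-47/360, 5/72)
j=4 picked index 4: u0 ∈ [-1/18, 11/90)
j=5 picked index 6: u0 ∈ [-1/360, 7/40)
j=6 picked index 6: u0 ∈ [-23/180, 1/20)
j=7 picked index 7: u0 ∈ [-3/40, 1/8)
intersection: [0, 1/20)

0 1/20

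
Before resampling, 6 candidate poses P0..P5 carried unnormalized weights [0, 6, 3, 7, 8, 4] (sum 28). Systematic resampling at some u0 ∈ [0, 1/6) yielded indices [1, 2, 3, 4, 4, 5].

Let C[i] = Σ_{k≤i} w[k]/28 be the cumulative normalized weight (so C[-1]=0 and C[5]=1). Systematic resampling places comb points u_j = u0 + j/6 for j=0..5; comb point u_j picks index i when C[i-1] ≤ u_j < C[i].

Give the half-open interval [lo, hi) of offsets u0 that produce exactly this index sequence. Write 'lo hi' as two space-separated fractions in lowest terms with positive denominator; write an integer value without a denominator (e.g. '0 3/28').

1/14 13/84

C = [0, 3/14, 9/28, 4/7, 6/7, 1]
j=0 picked index 1: u0 ∈ [0, 3/14)
j=1 picked index 2: u0 ∈ [1/21, 13/84)
j=2 picked index 3: u0 ∈ [-1/84, 5/21)
j=3 picked index 4: u0 ∈ [1/14, 5/14)
j=4 picked index 4: u0 ∈ [-2/21, 4/21)
j=5 picked index 5: u0 ∈ [1/42, 1/6)
intersection: [1/14, 13/84)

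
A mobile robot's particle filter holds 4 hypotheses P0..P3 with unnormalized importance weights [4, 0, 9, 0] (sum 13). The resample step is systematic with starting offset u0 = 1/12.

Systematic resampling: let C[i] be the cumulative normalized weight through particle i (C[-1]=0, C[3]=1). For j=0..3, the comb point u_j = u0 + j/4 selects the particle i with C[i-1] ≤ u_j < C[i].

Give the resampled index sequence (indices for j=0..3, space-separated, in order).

0 2 2 2

C = [4/13, 4/13, 1, 1]
j=0: u_0=1/12 ∈ [0, 4/13) → index 0
j=1: u_1=1/3 ∈ [4/13, 1) → index 2
j=2: u_2=7/12 ∈ [4/13, 1) → index 2
j=3: u_3=5/6 ∈ [4/13, 1) → index 2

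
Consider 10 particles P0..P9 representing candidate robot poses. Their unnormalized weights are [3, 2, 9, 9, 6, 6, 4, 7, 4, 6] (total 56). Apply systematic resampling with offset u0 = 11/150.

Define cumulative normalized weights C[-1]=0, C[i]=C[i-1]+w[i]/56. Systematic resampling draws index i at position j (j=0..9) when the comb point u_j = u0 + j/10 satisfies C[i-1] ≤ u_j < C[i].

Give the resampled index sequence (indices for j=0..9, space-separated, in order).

C = [3/56, 5/56, 1/4, 23/56, 29/56, 5/8, 39/56, 23/28, 25/28, 1]
j=0: u_0=11/150 ∈ [3/56, 5/56) → index 1
j=1: u_1=13/75 ∈ [5/56, 1/4) → index 2
j=2: u_2=41/150 ∈ [1/4, 23/56) → index 3
j=3: u_3=28/75 ∈ [1/4, 23/56) → index 3
j=4: u_4=71/150 ∈ [23/56, 29/56) → index 4
j=5: u_5=43/75 ∈ [29/56, 5/8) → index 5
j=6: u_6=101/150 ∈ [5/8, 39/56) → index 6
j=7: u_7=58/75 ∈ [39/56, 23/28) → index 7
j=8: u_8=131/150 ∈ [23/28, 25/28) → index 8
j=9: u_9=73/75 ∈ [25/28, 1) → index 9

1 2 3 3 4 5 6 7 8 9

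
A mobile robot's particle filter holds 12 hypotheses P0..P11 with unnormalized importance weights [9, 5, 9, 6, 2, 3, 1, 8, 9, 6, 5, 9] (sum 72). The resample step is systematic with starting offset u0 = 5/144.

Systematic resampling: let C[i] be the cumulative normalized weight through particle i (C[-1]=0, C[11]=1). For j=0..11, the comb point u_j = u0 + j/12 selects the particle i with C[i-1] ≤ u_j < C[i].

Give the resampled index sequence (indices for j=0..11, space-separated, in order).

C = [1/8, 7/36, 23/72, 29/72, 31/72, 17/36, 35/72, 43/72, 13/18, 29/36, 7/8, 1]
j=0: u_0=5/144 ∈ [0, 1/8) → index 0
j=1: u_1=17/144 ∈ [0, 1/8) → index 0
j=2: u_2=29/144 ∈ [7/36, 23/72) → index 2
j=3: u_3=41/144 ∈ [7/36, 23/72) → index 2
j=4: u_4=53/144 ∈ [23/72, 29/72) → index 3
j=5: u_5=65/144 ∈ [31/72, 17/36) → index 5
j=6: u_6=77/144 ∈ [35/72, 43/72) → index 7
j=7: u_7=89/144 ∈ [43/72, 13/18) → index 8
j=8: u_8=101/144 ∈ [43/72, 13/18) → index 8
j=9: u_9=113/144 ∈ [13/18, 29/36) → index 9
j=10: u_10=125/144 ∈ [29/36, 7/8) → index 10
j=11: u_11=137/144 ∈ [7/8, 1) → index 11

0 0 2 2 3 5 7 8 8 9 10 11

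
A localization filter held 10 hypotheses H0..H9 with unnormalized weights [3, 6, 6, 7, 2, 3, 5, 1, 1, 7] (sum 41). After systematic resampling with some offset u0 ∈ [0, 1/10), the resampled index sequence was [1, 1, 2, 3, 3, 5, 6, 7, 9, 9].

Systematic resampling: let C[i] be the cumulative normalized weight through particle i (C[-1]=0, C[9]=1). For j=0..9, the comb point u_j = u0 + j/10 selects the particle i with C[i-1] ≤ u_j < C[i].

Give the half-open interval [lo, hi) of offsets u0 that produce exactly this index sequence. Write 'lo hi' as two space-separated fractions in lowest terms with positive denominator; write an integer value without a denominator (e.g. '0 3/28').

C = [3/41, 9/41, 15/41, 22/41, 24/41, 27/41, 32/41, 33/41, 34/41, 1]
j=0 picked index 1: u0 ∈ [3/41, 9/41)
j=1 picked index 1: u0 ∈ [-11/410, 49/410)
j=2 picked index 2: u0 ∈ [4/205, 34/205)
j=3 picked index 3: u0 ∈ [27/410, 97/410)
j=4 picked index 3: u0 ∈ [-7/205, 28/205)
j=5 picked index 5: u0 ∈ [7/82, 13/82)
j=6 picked index 6: u0 ∈ [12/205, 37/205)
j=7 picked index 7: u0 ∈ [33/410, 43/410)
j=8 picked index 9: u0 ∈ [6/205, 1/5)
j=9 picked index 9: u0 ∈ [-29/410, 1/10)
intersection: [7/82, 1/10)

7/82 1/10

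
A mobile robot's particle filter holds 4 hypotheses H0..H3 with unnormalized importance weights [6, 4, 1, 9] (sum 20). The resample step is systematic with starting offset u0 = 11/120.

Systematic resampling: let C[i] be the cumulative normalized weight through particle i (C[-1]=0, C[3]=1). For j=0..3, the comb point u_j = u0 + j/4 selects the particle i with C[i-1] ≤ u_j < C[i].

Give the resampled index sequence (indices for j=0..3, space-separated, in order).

C = [3/10, 1/2, 11/20, 1]
j=0: u_0=11/120 ∈ [0, 3/10) → index 0
j=1: u_1=41/120 ∈ [3/10, 1/2) → index 1
j=2: u_2=71/120 ∈ [11/20, 1) → index 3
j=3: u_3=101/120 ∈ [11/20, 1) → index 3

0 1 3 3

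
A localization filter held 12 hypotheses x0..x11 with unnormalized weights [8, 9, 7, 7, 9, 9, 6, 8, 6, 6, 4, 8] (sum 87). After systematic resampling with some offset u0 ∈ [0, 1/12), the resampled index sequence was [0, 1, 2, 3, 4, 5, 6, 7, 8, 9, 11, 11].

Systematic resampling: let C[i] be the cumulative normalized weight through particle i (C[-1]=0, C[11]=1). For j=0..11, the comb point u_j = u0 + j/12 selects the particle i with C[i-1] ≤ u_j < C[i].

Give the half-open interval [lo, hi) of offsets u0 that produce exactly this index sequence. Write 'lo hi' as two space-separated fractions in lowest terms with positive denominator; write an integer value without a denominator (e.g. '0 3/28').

C = [8/87, 17/87, 8/29, 31/87, 40/87, 49/87, 55/87, 21/29, 23/29, 25/29, 79/87, 1]
j=0 picked index 0: u0 ∈ [0, 8/87)
j=1 picked index 1: u0 ∈ [1/116, 13/116)
j=2 picked index 2: u0 ∈ [5/174, 19/174)
j=3 picked index 3: u0 ∈ [3/116, 37/348)
j=4 picked index 4: u0 ∈ [2/87, 11/87)
j=5 picked index 5: u0 ∈ [5/116, 17/116)
j=6 picked index 6: u0 ∈ [11/174, 23/174)
j=7 picked index 7: u0 ∈ [17/348, 49/348)
j=8 picked index 8: u0 ∈ [5/87, 11/87)
j=9 picked index 9: u0 ∈ [5/116, 13/116)
j=10 picked index 11: u0 ∈ [13/174, 1/6)
j=11 picked index 11: u0 ∈ [-1/116, 1/12)
intersection: [13/174, 1/12)

13/174 1/12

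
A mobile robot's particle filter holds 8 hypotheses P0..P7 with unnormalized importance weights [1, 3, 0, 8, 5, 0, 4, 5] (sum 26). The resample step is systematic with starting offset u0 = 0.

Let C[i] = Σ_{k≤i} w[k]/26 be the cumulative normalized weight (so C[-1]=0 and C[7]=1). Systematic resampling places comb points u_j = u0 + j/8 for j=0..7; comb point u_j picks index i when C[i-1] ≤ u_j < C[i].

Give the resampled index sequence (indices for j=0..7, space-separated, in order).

C = [1/26, 2/13, 2/13, 6/13, 17/26, 17/26, 21/26, 1]
j=0: u_0=0 ∈ [0, 1/26) → index 0
j=1: u_1=1/8 ∈ [1/26, 2/13) → index 1
j=2: u_2=1/4 ∈ [2/13, 6/13) → index 3
j=3: u_3=3/8 ∈ [2/13, 6/13) → index 3
j=4: u_4=1/2 ∈ [6/13, 17/26) → index 4
j=5: u_5=5/8 ∈ [6/13, 17/26) → index 4
j=6: u_6=3/4 ∈ [17/26, 21/26) → index 6
j=7: u_7=7/8 ∈ [21/26, 1) → index 7

0 1 3 3 4 4 6 7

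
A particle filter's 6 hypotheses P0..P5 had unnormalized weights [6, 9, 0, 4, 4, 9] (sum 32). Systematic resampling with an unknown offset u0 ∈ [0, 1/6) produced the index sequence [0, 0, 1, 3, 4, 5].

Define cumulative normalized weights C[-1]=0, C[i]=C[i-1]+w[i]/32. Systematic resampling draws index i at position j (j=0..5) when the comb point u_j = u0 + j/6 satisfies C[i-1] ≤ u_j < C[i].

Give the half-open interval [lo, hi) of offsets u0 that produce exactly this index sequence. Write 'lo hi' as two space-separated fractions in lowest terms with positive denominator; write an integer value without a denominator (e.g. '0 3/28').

C = [3/16, 15/32, 15/32, 19/32, 23/32, 1]
j=0 picked index 0: u0 ∈ [0, 3/16)
j=1 picked index 0: u0 ∈ [-1/6, 1/48)
j=2 picked index 1: u0 ∈ [-7/48, 13/96)
j=3 picked index 3: u0 ∈ [-1/32, 3/32)
j=4 picked index 4: u0 ∈ [-7/96, 5/96)
j=5 picked index 5: u0 ∈ [-11/96, 1/6)
intersection: [0, 1/48)

0 1/48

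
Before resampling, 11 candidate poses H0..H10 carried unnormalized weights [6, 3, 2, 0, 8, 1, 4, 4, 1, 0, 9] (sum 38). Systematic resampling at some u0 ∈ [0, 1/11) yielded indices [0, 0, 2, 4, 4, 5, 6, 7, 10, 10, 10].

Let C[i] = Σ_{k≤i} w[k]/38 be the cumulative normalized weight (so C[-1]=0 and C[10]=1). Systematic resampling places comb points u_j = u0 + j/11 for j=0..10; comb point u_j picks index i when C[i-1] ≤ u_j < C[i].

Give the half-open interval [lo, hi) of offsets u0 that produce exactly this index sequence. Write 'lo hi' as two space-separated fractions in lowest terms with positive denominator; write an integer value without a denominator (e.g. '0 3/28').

C = [3/19, 9/38, 11/38, 11/38, 1/2, 10/19, 12/19, 14/19, 29/38, 29/38, 1]
j=0 picked index 0: u0 ∈ [0, 3/19)
j=1 picked index 0: u0 ∈ [-1/11, 14/209)
j=2 picked index 2: u0 ∈ [23/418, 45/418)
j=3 picked index 4: u0 ∈ [7/418, 5/22)
j=4 picked index 4: u0 ∈ [-31/418, 3/22)
j=5 picked index 5: u0 ∈ [1/22, 15/209)
j=6 picked index 6: u0 ∈ [-4/209, 18/209)
j=7 picked index 7: u0 ∈ [-1/209, 21/209)
j=8 picked index 10: u0 ∈ [15/418, 3/11)
j=9 picked index 10: u0 ∈ [-23/418, 2/11)
j=10 picked index 10: u0 ∈ [-61/418, 1/11)
intersection: [23/418, 14/209)

23/418 14/209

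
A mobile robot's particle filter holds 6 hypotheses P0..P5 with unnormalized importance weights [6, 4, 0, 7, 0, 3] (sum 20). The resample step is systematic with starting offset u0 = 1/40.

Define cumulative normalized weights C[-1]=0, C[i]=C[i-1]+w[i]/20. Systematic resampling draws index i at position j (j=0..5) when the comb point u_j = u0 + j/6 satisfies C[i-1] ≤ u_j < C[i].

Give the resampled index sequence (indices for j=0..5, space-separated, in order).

C = [3/10, 1/2, 1/2, 17/20, 17/20, 1]
j=0: u_0=1/40 ∈ [0, 3/10) → index 0
j=1: u_1=23/120 ∈ [0, 3/10) → index 0
j=2: u_2=43/120 ∈ [3/10, 1/2) → index 1
j=3: u_3=21/40 ∈ [1/2, 17/20) → index 3
j=4: u_4=83/120 ∈ [1/2, 17/20) → index 3
j=5: u_5=103/120 ∈ [17/20, 1) → index 5

0 0 1 3 3 5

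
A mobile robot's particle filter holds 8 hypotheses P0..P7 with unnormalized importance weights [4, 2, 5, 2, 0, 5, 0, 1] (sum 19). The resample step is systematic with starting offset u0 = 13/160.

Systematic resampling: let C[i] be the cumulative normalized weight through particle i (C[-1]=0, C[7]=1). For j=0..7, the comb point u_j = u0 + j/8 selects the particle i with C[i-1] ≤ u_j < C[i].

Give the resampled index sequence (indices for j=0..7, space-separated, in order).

0 0 2 2 3 5 5 7

C = [4/19, 6/19, 11/19, 13/19, 13/19, 18/19, 18/19, 1]
j=0: u_0=13/160 ∈ [0, 4/19) → index 0
j=1: u_1=33/160 ∈ [0, 4/19) → index 0
j=2: u_2=53/160 ∈ [6/19, 11/19) → index 2
j=3: u_3=73/160 ∈ [6/19, 11/19) → index 2
j=4: u_4=93/160 ∈ [11/19, 13/19) → index 3
j=5: u_5=113/160 ∈ [13/19, 18/19) → index 5
j=6: u_6=133/160 ∈ [13/19, 18/19) → index 5
j=7: u_7=153/160 ∈ [18/19, 1) → index 7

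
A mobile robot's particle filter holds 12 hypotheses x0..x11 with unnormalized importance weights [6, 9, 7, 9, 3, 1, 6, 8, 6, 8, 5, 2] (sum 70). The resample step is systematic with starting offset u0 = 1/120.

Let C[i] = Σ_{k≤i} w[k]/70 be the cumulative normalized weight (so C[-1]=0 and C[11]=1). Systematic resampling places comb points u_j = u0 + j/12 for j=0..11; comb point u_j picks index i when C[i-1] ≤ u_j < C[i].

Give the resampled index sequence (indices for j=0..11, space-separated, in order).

0 1 1 2 3 3 6 7 7 8 9 10

C = [3/35, 3/14, 11/35, 31/70, 17/35, 1/2, 41/70, 7/10, 11/14, 9/10, 34/35, 1]
j=0: u_0=1/120 ∈ [0, 3/35) → index 0
j=1: u_1=11/120 ∈ [3/35, 3/14) → index 1
j=2: u_2=7/40 ∈ [3/35, 3/14) → index 1
j=3: u_3=31/120 ∈ [3/14, 11/35) → index 2
j=4: u_4=41/120 ∈ [11/35, 31/70) → index 3
j=5: u_5=17/40 ∈ [11/35, 31/70) → index 3
j=6: u_6=61/120 ∈ [1/2, 41/70) → index 6
j=7: u_7=71/120 ∈ [41/70, 7/10) → index 7
j=8: u_8=27/40 ∈ [41/70, 7/10) → index 7
j=9: u_9=91/120 ∈ [7/10, 11/14) → index 8
j=10: u_10=101/120 ∈ [11/14, 9/10) → index 9
j=11: u_11=37/40 ∈ [9/10, 34/35) → index 10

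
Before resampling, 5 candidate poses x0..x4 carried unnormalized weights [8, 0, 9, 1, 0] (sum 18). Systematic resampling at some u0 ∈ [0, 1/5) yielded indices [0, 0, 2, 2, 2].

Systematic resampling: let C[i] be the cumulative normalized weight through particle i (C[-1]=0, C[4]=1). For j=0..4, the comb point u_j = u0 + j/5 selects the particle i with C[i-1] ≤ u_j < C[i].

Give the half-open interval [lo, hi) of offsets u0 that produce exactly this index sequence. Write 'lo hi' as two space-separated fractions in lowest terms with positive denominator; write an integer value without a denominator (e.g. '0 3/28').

2/45 13/90

C = [4/9, 4/9, 17/18, 1, 1]
j=0 picked index 0: u0 ∈ [0, 4/9)
j=1 picked index 0: u0 ∈ [-1/5, 11/45)
j=2 picked index 2: u0 ∈ [2/45, 49/90)
j=3 picked index 2: u0 ∈ [-7/45, 31/90)
j=4 picked index 2: u0 ∈ [-16/45, 13/90)
intersection: [2/45, 13/90)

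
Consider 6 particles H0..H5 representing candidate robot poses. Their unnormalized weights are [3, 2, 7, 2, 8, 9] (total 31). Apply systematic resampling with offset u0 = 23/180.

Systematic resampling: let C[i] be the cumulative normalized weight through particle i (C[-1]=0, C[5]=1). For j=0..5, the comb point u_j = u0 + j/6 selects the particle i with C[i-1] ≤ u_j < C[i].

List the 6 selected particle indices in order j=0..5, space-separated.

1 2 4 4 5 5

C = [3/31, 5/31, 12/31, 14/31, 22/31, 1]
j=0: u_0=23/180 ∈ [3/31, 5/31) → index 1
j=1: u_1=53/180 ∈ [5/31, 12/31) → index 2
j=2: u_2=83/180 ∈ [14/31, 22/31) → index 4
j=3: u_3=113/180 ∈ [14/31, 22/31) → index 4
j=4: u_4=143/180 ∈ [22/31, 1) → index 5
j=5: u_5=173/180 ∈ [22/31, 1) → index 5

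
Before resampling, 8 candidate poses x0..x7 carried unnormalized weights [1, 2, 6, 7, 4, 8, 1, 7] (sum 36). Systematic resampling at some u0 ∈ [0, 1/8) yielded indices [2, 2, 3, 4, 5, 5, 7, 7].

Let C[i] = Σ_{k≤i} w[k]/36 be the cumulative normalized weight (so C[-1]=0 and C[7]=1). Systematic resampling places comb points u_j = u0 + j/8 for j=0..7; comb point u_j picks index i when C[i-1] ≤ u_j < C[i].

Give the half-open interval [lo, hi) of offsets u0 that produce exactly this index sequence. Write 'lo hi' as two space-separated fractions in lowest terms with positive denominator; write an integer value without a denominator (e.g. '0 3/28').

1/12 1/8

C = [1/36, 1/12, 1/4, 4/9, 5/9, 7/9, 29/36, 1]
j=0 picked index 2: u0 ∈ [1/12, 1/4)
j=1 picked index 2: u0 ∈ [-1/24, 1/8)
j=2 picked index 3: u0 ∈ [0, 7/36)
j=3 picked index 4: u0 ∈ [5/72, 13/72)
j=4 picked index 5: u0 ∈ [1/18, 5/18)
j=5 picked index 5: u0 ∈ [-5/72, 11/72)
j=6 picked index 7: u0 ∈ [1/18, 1/4)
j=7 picked index 7: u0 ∈ [-5/72, 1/8)
intersection: [1/12, 1/8)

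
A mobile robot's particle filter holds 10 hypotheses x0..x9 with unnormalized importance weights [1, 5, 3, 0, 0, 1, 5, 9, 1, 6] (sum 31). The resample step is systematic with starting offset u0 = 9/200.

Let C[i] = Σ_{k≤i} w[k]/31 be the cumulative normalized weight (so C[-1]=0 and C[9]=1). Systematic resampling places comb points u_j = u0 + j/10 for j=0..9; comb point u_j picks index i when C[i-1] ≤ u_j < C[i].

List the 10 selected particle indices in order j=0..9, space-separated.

C = [1/31, 6/31, 9/31, 9/31, 9/31, 10/31, 15/31, 24/31, 25/31, 1]
j=0: u_0=9/200 ∈ [1/31, 6/31) → index 1
j=1: u_1=29/200 ∈ [1/31, 6/31) → index 1
j=2: u_2=49/200 ∈ [6/31, 9/31) → index 2
j=3: u_3=69/200 ∈ [10/31, 15/31) → index 6
j=4: u_4=89/200 ∈ [10/31, 15/31) → index 6
j=5: u_5=109/200 ∈ [15/31, 24/31) → index 7
j=6: u_6=129/200 ∈ [15/31, 24/31) → index 7
j=7: u_7=149/200 ∈ [15/31, 24/31) → index 7
j=8: u_8=169/200 ∈ [25/31, 1) → index 9
j=9: u_9=189/200 ∈ [25/31, 1) → index 9

1 1 2 6 6 7 7 7 9 9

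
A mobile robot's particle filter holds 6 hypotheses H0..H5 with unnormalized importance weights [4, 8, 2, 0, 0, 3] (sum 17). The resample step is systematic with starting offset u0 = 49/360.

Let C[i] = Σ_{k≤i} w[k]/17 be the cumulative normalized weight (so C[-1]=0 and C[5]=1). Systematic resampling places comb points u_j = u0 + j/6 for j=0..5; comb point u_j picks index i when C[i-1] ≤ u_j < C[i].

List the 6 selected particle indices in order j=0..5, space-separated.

C = [4/17, 12/17, 14/17, 14/17, 14/17, 1]
j=0: u_0=49/360 ∈ [0, 4/17) → index 0
j=1: u_1=109/360 ∈ [4/17, 12/17) → index 1
j=2: u_2=169/360 ∈ [4/17, 12/17) → index 1
j=3: u_3=229/360 ∈ [4/17, 12/17) → index 1
j=4: u_4=289/360 ∈ [12/17, 14/17) → index 2
j=5: u_5=349/360 ∈ [14/17, 1) → index 5

0 1 1 1 2 5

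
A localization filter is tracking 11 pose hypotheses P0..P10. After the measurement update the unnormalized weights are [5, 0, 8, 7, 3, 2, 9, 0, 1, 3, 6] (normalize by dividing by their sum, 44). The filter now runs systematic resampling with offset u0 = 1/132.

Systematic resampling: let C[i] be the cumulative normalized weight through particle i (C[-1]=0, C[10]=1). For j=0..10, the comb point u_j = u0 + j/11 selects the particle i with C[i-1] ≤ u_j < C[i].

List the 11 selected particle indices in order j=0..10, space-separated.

0 0 2 2 3 4 5 6 6 9 10

C = [5/44, 5/44, 13/44, 5/11, 23/44, 25/44, 17/22, 17/22, 35/44, 19/22, 1]
j=0: u_0=1/132 ∈ [0, 5/44) → index 0
j=1: u_1=13/132 ∈ [0, 5/44) → index 0
j=2: u_2=25/132 ∈ [5/44, 13/44) → index 2
j=3: u_3=37/132 ∈ [5/44, 13/44) → index 2
j=4: u_4=49/132 ∈ [13/44, 5/11) → index 3
j=5: u_5=61/132 ∈ [5/11, 23/44) → index 4
j=6: u_6=73/132 ∈ [23/44, 25/44) → index 5
j=7: u_7=85/132 ∈ [25/44, 17/22) → index 6
j=8: u_8=97/132 ∈ [25/44, 17/22) → index 6
j=9: u_9=109/132 ∈ [35/44, 19/22) → index 9
j=10: u_10=11/12 ∈ [19/22, 1) → index 10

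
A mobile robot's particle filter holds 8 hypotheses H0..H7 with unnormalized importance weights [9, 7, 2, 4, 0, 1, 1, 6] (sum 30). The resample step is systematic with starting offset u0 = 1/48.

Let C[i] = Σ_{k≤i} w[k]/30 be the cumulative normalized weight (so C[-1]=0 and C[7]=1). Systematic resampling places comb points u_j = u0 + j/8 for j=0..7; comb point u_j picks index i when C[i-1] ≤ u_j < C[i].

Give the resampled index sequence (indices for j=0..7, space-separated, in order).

C = [3/10, 8/15, 3/5, 11/15, 11/15, 23/30, 4/5, 1]
j=0: u_0=1/48 ∈ [0, 3/10) → index 0
j=1: u_1=7/48 ∈ [0, 3/10) → index 0
j=2: u_2=13/48 ∈ [0, 3/10) → index 0
j=3: u_3=19/48 ∈ [3/10, 8/15) → index 1
j=4: u_4=25/48 ∈ [3/10, 8/15) → index 1
j=5: u_5=31/48 ∈ [3/5, 11/15) → index 3
j=6: u_6=37/48 ∈ [23/30, 4/5) → index 6
j=7: u_7=43/48 ∈ [4/5, 1) → index 7

0 0 0 1 1 3 6 7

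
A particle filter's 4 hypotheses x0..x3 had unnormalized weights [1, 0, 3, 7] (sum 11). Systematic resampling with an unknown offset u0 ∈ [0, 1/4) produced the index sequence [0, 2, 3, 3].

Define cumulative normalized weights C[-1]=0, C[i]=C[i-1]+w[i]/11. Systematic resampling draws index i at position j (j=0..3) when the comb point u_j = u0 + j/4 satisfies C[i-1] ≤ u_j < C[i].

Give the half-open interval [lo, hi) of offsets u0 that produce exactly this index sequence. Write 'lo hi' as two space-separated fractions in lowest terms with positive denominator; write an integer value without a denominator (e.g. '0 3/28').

C = [1/11, 1/11, 4/11, 1]
j=0 picked index 0: u0 ∈ [0, 1/11)
j=1 picked index 2: u0 ∈ [-7/44, 5/44)
j=2 picked index 3: u0 ∈ [-3/22, 1/2)
j=3 picked index 3: u0 ∈ [-17/44, 1/4)
intersection: [0, 1/11)

0 1/11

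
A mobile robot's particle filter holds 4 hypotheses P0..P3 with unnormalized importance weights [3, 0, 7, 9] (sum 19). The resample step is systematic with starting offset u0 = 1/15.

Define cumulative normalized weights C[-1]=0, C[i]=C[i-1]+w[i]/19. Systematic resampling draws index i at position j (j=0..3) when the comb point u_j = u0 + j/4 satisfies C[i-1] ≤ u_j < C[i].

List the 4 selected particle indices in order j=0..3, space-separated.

C = [3/19, 3/19, 10/19, 1]
j=0: u_0=1/15 ∈ [0, 3/19) → index 0
j=1: u_1=19/60 ∈ [3/19, 10/19) → index 2
j=2: u_2=17/30 ∈ [10/19, 1) → index 3
j=3: u_3=49/60 ∈ [10/19, 1) → index 3

0 2 3 3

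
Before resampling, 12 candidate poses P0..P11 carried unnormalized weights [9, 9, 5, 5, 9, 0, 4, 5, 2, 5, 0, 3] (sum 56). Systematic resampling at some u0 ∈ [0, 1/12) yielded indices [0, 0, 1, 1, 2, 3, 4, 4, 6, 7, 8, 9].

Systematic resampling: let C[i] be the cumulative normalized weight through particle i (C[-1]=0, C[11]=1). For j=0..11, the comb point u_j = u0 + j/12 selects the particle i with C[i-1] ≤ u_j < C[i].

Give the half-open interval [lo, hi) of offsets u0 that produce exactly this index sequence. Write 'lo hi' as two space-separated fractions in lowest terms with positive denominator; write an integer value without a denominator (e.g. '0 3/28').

0 1/42

C = [9/56, 9/28, 23/56, 1/2, 37/56, 37/56, 41/56, 23/28, 6/7, 53/56, 53/56, 1]
j=0 picked index 0: u0 ∈ [0, 9/56)
j=1 picked index 0: u0 ∈ [-1/12, 13/168)
j=2 picked index 1: u0 ∈ [-1/168, 13/84)
j=3 picked index 1: u0 ∈ [-5/56, 1/14)
j=4 picked index 2: u0 ∈ [-1/84, 13/168)
j=5 picked index 3: u0 ∈ [-1/168, 1/12)
j=6 picked index 4: u0 ∈ [0, 9/56)
j=7 picked index 4: u0 ∈ [-1/12, 13/168)
j=8 picked index 6: u0 ∈ [-1/168, 11/168)
j=9 picked index 7: u0 ∈ [-1/56, 1/14)
j=10 picked index 8: u0 ∈ [-1/84, 1/42)
j=11 picked index 9: u0 ∈ [-5/84, 5/168)
intersection: [0, 1/42)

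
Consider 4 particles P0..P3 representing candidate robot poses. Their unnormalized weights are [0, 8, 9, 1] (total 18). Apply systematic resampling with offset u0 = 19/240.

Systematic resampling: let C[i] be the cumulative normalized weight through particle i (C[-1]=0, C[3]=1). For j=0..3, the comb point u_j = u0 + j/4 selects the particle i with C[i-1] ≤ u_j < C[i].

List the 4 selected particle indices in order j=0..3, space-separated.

C = [0, 4/9, 17/18, 1]
j=0: u_0=19/240 ∈ [0, 4/9) → index 1
j=1: u_1=79/240 ∈ [0, 4/9) → index 1
j=2: u_2=139/240 ∈ [4/9, 17/18) → index 2
j=3: u_3=199/240 ∈ [4/9, 17/18) → index 2

1 1 2 2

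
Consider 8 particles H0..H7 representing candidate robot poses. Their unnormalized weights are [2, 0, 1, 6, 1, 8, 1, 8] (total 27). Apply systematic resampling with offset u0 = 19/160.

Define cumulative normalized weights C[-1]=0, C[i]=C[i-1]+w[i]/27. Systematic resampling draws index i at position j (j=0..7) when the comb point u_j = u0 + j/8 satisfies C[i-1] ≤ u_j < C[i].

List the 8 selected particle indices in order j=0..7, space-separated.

C = [2/27, 2/27, 1/9, 1/3, 10/27, 2/3, 19/27, 1]
j=0: u_0=19/160 ∈ [1/9, 1/3) → index 3
j=1: u_1=39/160 ∈ [1/9, 1/3) → index 3
j=2: u_2=59/160 ∈ [1/3, 10/27) → index 4
j=3: u_3=79/160 ∈ [10/27, 2/3) → index 5
j=4: u_4=99/160 ∈ [10/27, 2/3) → index 5
j=5: u_5=119/160 ∈ [19/27, 1) → index 7
j=6: u_6=139/160 ∈ [19/27, 1) → index 7
j=7: u_7=159/160 ∈ [19/27, 1) → index 7

3 3 4 5 5 7 7 7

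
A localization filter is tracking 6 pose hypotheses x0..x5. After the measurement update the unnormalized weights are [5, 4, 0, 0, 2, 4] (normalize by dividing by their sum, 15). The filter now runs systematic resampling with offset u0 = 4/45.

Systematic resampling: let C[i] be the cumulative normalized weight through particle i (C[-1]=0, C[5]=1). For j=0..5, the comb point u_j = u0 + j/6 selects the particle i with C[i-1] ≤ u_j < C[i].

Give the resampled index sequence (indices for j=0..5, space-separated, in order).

C = [1/3, 3/5, 3/5, 3/5, 11/15, 1]
j=0: u_0=4/45 ∈ [0, 1/3) → index 0
j=1: u_1=23/90 ∈ [0, 1/3) → index 0
j=2: u_2=19/45 ∈ [1/3, 3/5) → index 1
j=3: u_3=53/90 ∈ [1/3, 3/5) → index 1
j=4: u_4=34/45 ∈ [11/15, 1) → index 5
j=5: u_5=83/90 ∈ [11/15, 1) → index 5

0 0 1 1 5 5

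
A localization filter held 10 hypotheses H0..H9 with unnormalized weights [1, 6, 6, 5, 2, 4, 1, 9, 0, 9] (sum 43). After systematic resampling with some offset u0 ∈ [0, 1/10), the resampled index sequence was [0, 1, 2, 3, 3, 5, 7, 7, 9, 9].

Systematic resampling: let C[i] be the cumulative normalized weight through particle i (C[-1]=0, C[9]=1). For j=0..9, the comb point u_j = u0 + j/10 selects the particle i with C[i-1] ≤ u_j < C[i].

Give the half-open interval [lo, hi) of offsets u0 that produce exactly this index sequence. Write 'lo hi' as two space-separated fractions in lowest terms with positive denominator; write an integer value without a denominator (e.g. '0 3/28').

C = [1/43, 7/43, 13/43, 18/43, 20/43, 24/43, 25/43, 34/43, 34/43, 1]
j=0 picked index 0: u0 ∈ [0, 1/43)
j=1 picked index 1: u0 ∈ [-33/430, 27/430)
j=2 picked index 2: u0 ∈ [-8/215, 22/215)
j=3 picked index 3: u0 ∈ [1/430, 51/430)
j=4 picked index 3: u0 ∈ [-21/215, 4/215)
j=5 picked index 5: u0 ∈ [-3/86, 5/86)
j=6 picked index 7: u0 ∈ [-4/215, 41/215)
j=7 picked index 7: u0 ∈ [-51/430, 39/430)
j=8 picked index 9: u0 ∈ [-2/215, 1/5)
j=9 picked index 9: u0 ∈ [-47/430, 1/10)
intersection: [1/430, 4/215)

1/430 4/215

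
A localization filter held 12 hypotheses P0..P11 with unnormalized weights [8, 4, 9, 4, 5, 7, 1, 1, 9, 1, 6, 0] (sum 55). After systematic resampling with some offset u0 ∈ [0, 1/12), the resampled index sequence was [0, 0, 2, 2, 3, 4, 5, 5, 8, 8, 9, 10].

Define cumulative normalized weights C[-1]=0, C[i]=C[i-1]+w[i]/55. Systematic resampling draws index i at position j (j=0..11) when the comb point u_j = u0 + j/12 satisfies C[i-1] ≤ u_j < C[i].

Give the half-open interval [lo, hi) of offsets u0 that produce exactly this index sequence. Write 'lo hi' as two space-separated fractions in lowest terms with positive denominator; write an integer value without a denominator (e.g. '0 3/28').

C = [8/55, 12/55, 21/55, 5/11, 6/11, 37/55, 38/55, 39/55, 48/55, 49/55, 1, 1]
j=0 picked index 0: u0 ∈ [0, 8/55)
j=1 picked index 0: u0 ∈ [-1/12, 41/660)
j=2 picked index 2: u0 ∈ [17/330, 71/330)
j=3 picked index 2: u0 ∈ [-7/220, 29/220)
j=4 picked index 3: u0 ∈ [8/165, 4/33)
j=5 picked index 4: u0 ∈ [5/132, 17/132)
j=6 picked index 5: u0 ∈ [1/22, 19/110)
j=7 picked index 5: u0 ∈ [-5/132, 59/660)
j=8 picked index 8: u0 ∈ [7/165, 34/165)
j=9 picked index 8: u0 ∈ [-9/220, 27/220)
j=10 picked index 9: u0 ∈ [13/330, 19/330)
j=11 picked index 10: u0 ∈ [-17/660, 1/12)
intersection: [17/330, 19/330)

17/330 19/330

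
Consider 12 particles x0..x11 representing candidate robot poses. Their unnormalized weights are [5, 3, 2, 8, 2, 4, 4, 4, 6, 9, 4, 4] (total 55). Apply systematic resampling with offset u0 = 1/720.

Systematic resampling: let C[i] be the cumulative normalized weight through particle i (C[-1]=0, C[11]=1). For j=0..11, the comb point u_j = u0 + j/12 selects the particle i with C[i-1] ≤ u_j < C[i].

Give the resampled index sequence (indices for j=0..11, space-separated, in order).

C = [1/11, 8/55, 2/11, 18/55, 4/11, 24/55, 28/55, 32/55, 38/55, 47/55, 51/55, 1]
j=0: u_0=1/720 ∈ [0, 1/11) → index 0
j=1: u_1=61/720 ∈ [0, 1/11) → index 0
j=2: u_2=121/720 ∈ [8/55, 2/11) → index 2
j=3: u_3=181/720 ∈ [2/11, 18/55) → index 3
j=4: u_4=241/720 ∈ [18/55, 4/11) → index 4
j=5: u_5=301/720 ∈ [4/11, 24/55) → index 5
j=6: u_6=361/720 ∈ [24/55, 28/55) → index 6
j=7: u_7=421/720 ∈ [32/55, 38/55) → index 8
j=8: u_8=481/720 ∈ [32/55, 38/55) → index 8
j=9: u_9=541/720 ∈ [38/55, 47/55) → index 9
j=10: u_10=601/720 ∈ [38/55, 47/55) → index 9
j=11: u_11=661/720 ∈ [47/55, 51/55) → index 10

0 0 2 3 4 5 6 8 8 9 9 10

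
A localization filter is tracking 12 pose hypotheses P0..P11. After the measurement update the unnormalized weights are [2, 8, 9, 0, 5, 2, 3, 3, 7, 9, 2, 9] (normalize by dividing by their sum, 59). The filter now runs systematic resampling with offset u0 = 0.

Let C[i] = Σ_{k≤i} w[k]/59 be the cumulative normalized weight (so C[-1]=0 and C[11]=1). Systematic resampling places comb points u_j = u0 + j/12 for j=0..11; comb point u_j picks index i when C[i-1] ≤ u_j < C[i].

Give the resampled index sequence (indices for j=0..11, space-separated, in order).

0 1 1 2 4 5 7 8 9 9 10 11

C = [2/59, 10/59, 19/59, 19/59, 24/59, 26/59, 29/59, 32/59, 39/59, 48/59, 50/59, 1]
j=0: u_0=0 ∈ [0, 2/59) → index 0
j=1: u_1=1/12 ∈ [2/59, 10/59) → index 1
j=2: u_2=1/6 ∈ [2/59, 10/59) → index 1
j=3: u_3=1/4 ∈ [10/59, 19/59) → index 2
j=4: u_4=1/3 ∈ [19/59, 24/59) → index 4
j=5: u_5=5/12 ∈ [24/59, 26/59) → index 5
j=6: u_6=1/2 ∈ [29/59, 32/59) → index 7
j=7: u_7=7/12 ∈ [32/59, 39/59) → index 8
j=8: u_8=2/3 ∈ [39/59, 48/59) → index 9
j=9: u_9=3/4 ∈ [39/59, 48/59) → index 9
j=10: u_10=5/6 ∈ [48/59, 50/59) → index 10
j=11: u_11=11/12 ∈ [50/59, 1) → index 11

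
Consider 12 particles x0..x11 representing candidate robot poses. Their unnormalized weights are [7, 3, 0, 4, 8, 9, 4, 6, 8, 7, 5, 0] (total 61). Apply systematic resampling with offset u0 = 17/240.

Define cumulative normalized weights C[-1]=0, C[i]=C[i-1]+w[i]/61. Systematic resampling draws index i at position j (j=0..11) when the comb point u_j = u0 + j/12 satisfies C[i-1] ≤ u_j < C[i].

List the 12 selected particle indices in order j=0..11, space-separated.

0 1 4 4 5 5 6 7 8 9 9 10

C = [7/61, 10/61, 10/61, 14/61, 22/61, 31/61, 35/61, 41/61, 49/61, 56/61, 1, 1]
j=0: u_0=17/240 ∈ [0, 7/61) → index 0
j=1: u_1=37/240 ∈ [7/61, 10/61) → index 1
j=2: u_2=19/80 ∈ [14/61, 22/61) → index 4
j=3: u_3=77/240 ∈ [14/61, 22/61) → index 4
j=4: u_4=97/240 ∈ [22/61, 31/61) → index 5
j=5: u_5=39/80 ∈ [22/61, 31/61) → index 5
j=6: u_6=137/240 ∈ [31/61, 35/61) → index 6
j=7: u_7=157/240 ∈ [35/61, 41/61) → index 7
j=8: u_8=59/80 ∈ [41/61, 49/61) → index 8
j=9: u_9=197/240 ∈ [49/61, 56/61) → index 9
j=10: u_10=217/240 ∈ [49/61, 56/61) → index 9
j=11: u_11=79/80 ∈ [56/61, 1) → index 10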